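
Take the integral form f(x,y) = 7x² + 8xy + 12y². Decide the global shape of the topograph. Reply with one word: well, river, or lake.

D = b²−4ac = 8² − 4·7·12 = -272
D < 0 ⇒ definite ⇒ every region one sign ⇒ single well

well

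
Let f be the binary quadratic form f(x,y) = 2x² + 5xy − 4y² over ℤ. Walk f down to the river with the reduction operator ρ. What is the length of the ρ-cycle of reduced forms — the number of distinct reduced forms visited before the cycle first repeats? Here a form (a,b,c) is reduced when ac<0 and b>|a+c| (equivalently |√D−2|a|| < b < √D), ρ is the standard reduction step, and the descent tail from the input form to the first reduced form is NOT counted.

D = 57, ⌊√D⌋ = 7
river: ρ → (-4,3,3)
river: ρ → (3,3,-4)
river: ρ → (-4,5,2)
river: ρ → (2,7,-1)
river: ρ → (-1,7,2)
river: ρ → (2,5,-4)
ρ-cycle length = 6 (tail of 0 descent steps not counted)

6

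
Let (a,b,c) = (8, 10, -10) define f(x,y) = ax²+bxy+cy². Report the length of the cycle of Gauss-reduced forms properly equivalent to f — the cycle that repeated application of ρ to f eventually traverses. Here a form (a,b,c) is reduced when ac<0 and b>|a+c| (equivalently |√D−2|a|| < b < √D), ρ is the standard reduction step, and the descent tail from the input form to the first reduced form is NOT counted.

D = 420, ⌊√D⌋ = 20
river: ρ → (-10,10,8)
river: ρ → (8,6,-12)
river: ρ → (-12,18,2)
river: ρ → (2,18,-12)
river: ρ → (-12,6,8)
river: ρ → (8,10,-10)
ρ-cycle length = 6 (tail of 0 descent steps not counted)

6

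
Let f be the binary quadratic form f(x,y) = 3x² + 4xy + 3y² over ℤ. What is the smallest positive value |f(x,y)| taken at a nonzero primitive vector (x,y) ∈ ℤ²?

translate: b→-2 (≡4 mod 6), so (3,4,3)→(3,-2,2)
flip: (3,-2,2)→(2,2,3)
reduced (well bottom): (2,2,3) with a≤c, −a<b≤a
well minimum = a = 2

2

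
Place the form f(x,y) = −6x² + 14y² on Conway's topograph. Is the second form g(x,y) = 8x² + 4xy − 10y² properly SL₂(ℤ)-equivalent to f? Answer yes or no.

D₁ = 336, D₂ = 336
river cycle of f (length 6): (-6, 12, 8), (8, 4, -10), (-10, 16, 2), (2, 16, -10), (-10, 4, 8), (8, 12, -6)
river cycle of g (length 6): (-10, 16, 2), (2, 16, -10), (-10, 4, 8), (8, 12, -6), (-6, 12, 8), (8, 4, -10)
cycles coincide ⇒ equivalent

yes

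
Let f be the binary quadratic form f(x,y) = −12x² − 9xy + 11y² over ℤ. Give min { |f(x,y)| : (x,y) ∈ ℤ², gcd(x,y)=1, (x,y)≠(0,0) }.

descent: ρ → (11,9,-12)  [lands on river]
river: ρ → (-12,15,8)
river: ρ → (8,17,-10)
river: ρ → (-10,23,2)
river: ρ → (2,21,-21)
river: ρ → (-21,21,2)
river: ρ → (2,23,-10)
river: ρ → (-10,17,8)
river: ρ → (8,15,-12)
river: ρ → (-12,9,11)
river: ρ → (11,13,-10)
river: ρ → (-10,7,14)
river: ρ → (14,21,-3)
river: ρ → (-3,21,14)
river: ρ → (14,7,-10)
river: ρ → (-10,13,11)
closes: descent 1, river 16
min |a| on river = 2

2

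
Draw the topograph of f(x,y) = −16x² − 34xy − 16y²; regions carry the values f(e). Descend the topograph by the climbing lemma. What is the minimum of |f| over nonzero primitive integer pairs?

descent: ρ → (-16,2,2)
descent: ρ → (2,10,-4)  [lands on river]
river: ρ → (-4,6,6)
river: ρ → (6,6,-4)
river: ρ → (-4,10,2)
closes: descent 2, river 4
min |a| on river = 2

2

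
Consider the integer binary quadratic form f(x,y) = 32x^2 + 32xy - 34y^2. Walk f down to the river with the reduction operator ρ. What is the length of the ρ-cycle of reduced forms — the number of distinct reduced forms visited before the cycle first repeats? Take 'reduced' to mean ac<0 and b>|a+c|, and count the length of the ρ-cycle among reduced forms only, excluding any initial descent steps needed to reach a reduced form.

D = 5376, ⌊√D⌋ = 73
river: ρ → (-34,36,30)
river: ρ → (30,24,-40)
river: ρ → (-40,56,14)
river: ρ → (14,56,-40)
river: ρ → (-40,24,30)
river: ρ → (30,36,-34)
river: ρ → (-34,32,32)
river: ρ → (32,32,-34)
ρ-cycle length = 8 (tail of 0 descent steps not counted)

8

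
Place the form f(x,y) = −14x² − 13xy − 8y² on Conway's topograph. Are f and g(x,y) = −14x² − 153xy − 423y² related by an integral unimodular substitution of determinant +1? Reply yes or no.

D₁ = -279, D₂ = -279
f is negative-definite; reduce −f:
−f: flip: (14,13,8)→(8,-13,14)
−f: translate: b→3 (≡-13 mod 16), so (8,-13,14)→(8,3,9)
−f: reduced (well bottom): (8,3,9) with a≤c, −a<b≤a
flip sign back: reduced form of f is (-8,-3,-9)
g is negative-definite; reduce −g:
−g: translate: b→13 (≡153 mod 28), so (14,153,423)→(14,13,8)
−g: flip: (14,13,8)→(8,-13,14)
−g: translate: b→3 (≡-13 mod 16), so (8,-13,14)→(8,3,9)
−g: reduced (well bottom): (8,3,9) with a≤c, −a<b≤a
flip sign back: reduced form of g is (-8,-3,-9)
reduced forms (-8, -3, -9) vs (-8, -3, -9) ⇒ equivalent

yes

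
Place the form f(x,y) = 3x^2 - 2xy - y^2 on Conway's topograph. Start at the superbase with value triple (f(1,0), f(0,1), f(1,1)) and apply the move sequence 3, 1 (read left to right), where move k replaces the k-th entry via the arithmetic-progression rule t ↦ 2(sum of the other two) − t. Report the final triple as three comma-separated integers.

start (3,-1,0) = (f(1,0),f(0,1),f(1,1))
replace slot 3: 2·(3+(-1)) − 0 = 4 → (3,-1,4)
replace slot 1: 2·((-1)+4) − 3 = 3 → (3,-1,4)

3,-1,4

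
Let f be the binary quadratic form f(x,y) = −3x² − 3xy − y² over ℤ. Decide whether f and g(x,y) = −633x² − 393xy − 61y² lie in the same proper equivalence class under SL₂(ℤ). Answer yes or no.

D₁ = -3, D₂ = -3
f is negative-definite; reduce −f:
−f: flip: (3,3,1)→(1,-3,3)
−f: translate: b→1 (≡-3 mod 2), so (1,-3,3)→(1,1,1)
−f: reduced (well bottom): (1,1,1) with a≤c, −a<b≤a
flip sign back: reduced form of f is (-1,-1,-1)
g is negative-definite; reduce −g:
−g: flip: (633,393,61)→(61,-393,633)
−g: translate: b→-27 (≡-393 mod 122), so (61,-393,633)→(61,-27,3)
−g: flip: (61,-27,3)→(3,27,61)
−g: translate: b→3 (≡27 mod 6), so (3,27,61)→(3,3,1)
−g: flip: (3,3,1)→(1,-3,3)
−g: translate: b→1 (≡-3 mod 2), so (1,-3,3)→(1,1,1)
−g: reduced (well bottom): (1,1,1) with a≤c, −a<b≤a
flip sign back: reduced form of g is (-1,-1,-1)
reduced forms (-1, -1, -1) vs (-1, -1, -1) ⇒ equivalent

yes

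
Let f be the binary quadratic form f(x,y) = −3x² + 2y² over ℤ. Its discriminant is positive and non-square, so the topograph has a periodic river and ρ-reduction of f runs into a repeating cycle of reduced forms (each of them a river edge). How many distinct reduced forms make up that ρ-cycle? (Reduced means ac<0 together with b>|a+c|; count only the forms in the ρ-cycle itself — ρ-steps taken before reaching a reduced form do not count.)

D = 24, ⌊√D⌋ = 4
descent: ρ → (2,4,-1)  [lands on river]
river: ρ → (-1,4,2)
ρ-cycle length = 2 (tail of 1 descent step not counted)

2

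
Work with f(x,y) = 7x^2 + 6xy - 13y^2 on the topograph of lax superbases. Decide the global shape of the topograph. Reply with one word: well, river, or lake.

D = b²−4ac = 6² − 4·7·(-13) = 400
D = 20² is a perfect square ⇒ form factors over ℤ ⇒ lakes

lake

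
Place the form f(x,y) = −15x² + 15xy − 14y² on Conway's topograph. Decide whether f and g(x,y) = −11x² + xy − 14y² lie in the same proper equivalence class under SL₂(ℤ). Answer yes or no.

D₁ = -615, D₂ = -615
f is negative-definite; reduce −f:
−f: translate: b→15 (≡-15 mod 30), so (15,-15,14)→(15,15,14)
−f: flip: (15,15,14)→(14,-15,15)
−f: translate: b→13 (≡-15 mod 28), so (14,-15,15)→(14,13,14)
−f: reduced (well bottom): (14,13,14) with a≤c, −a<b≤a
flip sign back: reduced form of f is (-14,-13,-14)
g is negative-definite; reduce −g:
−g: reduced (well bottom): (11,-1,14) with a≤c, −a<b≤a
flip sign back: reduced form of g is (-11,1,-14)
reduced forms (-14, -13, -14) vs (-11, 1, -14) ⇒ inequivalent

no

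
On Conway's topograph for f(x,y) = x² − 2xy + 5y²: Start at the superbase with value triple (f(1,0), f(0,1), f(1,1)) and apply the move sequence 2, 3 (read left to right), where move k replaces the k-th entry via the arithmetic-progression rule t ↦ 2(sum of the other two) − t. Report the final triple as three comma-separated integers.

start (1,5,4) = (f(1,0),f(0,1),f(1,1))
replace slot 2: 2·(1+4) − 5 = 5 → (1,5,4)
replace slot 3: 2·(1+5) − 4 = 8 → (1,5,8)

1,5,8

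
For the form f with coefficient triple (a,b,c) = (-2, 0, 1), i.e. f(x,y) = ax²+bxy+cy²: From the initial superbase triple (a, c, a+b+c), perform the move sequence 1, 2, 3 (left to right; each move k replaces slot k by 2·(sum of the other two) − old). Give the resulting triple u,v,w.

start (-2,1,-1) = (f(1,0),f(0,1),f(1,1))
replace slot 1: 2·(1+(-1)) − (-2) = 2 → (2,1,-1)
replace slot 2: 2·(2+(-1)) − 1 = 1 → (2,1,-1)
replace slot 3: 2·(2+1) − (-1) = 7 → (2,1,7)

2,1,7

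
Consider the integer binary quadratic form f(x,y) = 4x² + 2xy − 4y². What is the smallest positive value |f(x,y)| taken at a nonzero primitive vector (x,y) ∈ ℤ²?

river: ρ → (-4,6,2)
river: ρ → (2,6,-4)
river: ρ → (-4,2,4)
river: ρ → (4,6,-2)
river: ρ → (-2,6,4)
river: ρ → (4,2,-4)
closes: descent 0, river 6
min |a| on river = 2

2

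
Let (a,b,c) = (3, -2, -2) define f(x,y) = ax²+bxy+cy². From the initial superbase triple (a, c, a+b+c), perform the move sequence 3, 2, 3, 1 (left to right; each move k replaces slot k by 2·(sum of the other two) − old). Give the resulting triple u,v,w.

start (3,-2,-1) = (f(1,0),f(0,1),f(1,1))
replace slot 3: 2·(3+(-2)) − (-1) = 3 → (3,-2,3)
replace slot 2: 2·(3+3) − (-2) = 14 → (3,14,3)
replace slot 3: 2·(3+14) − 3 = 31 → (3,14,31)
replace slot 1: 2·(14+31) − 3 = 87 → (87,14,31)

87,14,31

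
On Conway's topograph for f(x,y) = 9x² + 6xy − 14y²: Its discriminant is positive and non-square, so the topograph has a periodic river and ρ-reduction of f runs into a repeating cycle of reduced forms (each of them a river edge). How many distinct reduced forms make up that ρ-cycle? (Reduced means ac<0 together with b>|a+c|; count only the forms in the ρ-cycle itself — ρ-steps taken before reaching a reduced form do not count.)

D = 540, ⌊√D⌋ = 23
river: ρ → (-14,22,1)
river: ρ → (1,22,-14)
river: ρ → (-14,6,9)
river: ρ → (9,12,-11)
river: ρ → (-11,10,10)
river: ρ → (10,10,-11)
river: ρ → (-11,12,9)
river: ρ → (9,6,-14)
ρ-cycle length = 8 (tail of 0 descent steps not counted)

8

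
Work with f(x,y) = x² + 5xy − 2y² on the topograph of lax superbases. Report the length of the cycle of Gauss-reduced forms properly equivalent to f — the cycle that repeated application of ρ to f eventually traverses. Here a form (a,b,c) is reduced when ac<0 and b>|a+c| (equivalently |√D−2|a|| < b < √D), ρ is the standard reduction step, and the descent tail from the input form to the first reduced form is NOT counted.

D = 33, ⌊√D⌋ = 5
river: ρ → (-2,3,3)
river: ρ → (3,3,-2)
river: ρ → (-2,5,1)
river: ρ → (1,5,-2)
ρ-cycle length = 4 (tail of 0 descent steps not counted)

4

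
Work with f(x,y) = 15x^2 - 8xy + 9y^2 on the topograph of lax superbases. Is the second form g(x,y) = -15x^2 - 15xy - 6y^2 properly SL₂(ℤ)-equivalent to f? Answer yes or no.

D₁ = -476, D₂ = -135
discriminants differ ⇒ not SL₂(ℤ)-equivalent

no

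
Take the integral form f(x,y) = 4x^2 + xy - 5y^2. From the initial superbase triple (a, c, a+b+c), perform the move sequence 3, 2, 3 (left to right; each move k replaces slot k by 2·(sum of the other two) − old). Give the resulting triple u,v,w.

start (4,-5,0) = (f(1,0),f(0,1),f(1,1))
replace slot 3: 2·(4+(-5)) − 0 = -2 → (4,-5,-2)
replace slot 2: 2·(4+(-2)) − (-5) = 9 → (4,9,-2)
replace slot 3: 2·(4+9) − (-2) = 28 → (4,9,28)

4,9,28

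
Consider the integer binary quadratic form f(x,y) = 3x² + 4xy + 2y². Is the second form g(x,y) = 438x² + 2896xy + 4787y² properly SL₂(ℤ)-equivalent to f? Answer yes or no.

D₁ = -8, D₂ = -8
f: translate: b→-2 (≡4 mod 6), so (3,4,2)→(3,-2,1)
f: flip: (3,-2,1)→(1,2,3)
f: translate: b→0 (≡2 mod 2), so (1,2,3)→(1,0,2)
f: reduced (well bottom): (1,0,2) with a≤c, −a<b≤a
g: translate: b→268 (≡2896 mod 876), so (438,2896,4787)→(438,268,41)
g: flip: (438,268,41)→(41,-268,438)
g: translate: b→-22 (≡-268 mod 82), so (41,-268,438)→(41,-22,3)
g: flip: (41,-22,3)→(3,22,41)
g: translate: b→-2 (≡22 mod 6), so (3,22,41)→(3,-2,1)
g: flip: (3,-2,1)→(1,2,3)
g: translate: b→0 (≡2 mod 2), so (1,2,3)→(1,0,2)
g: reduced (well bottom): (1,0,2) with a≤c, −a<b≤a
reduced forms (1, 0, 2) vs (1, 0, 2) ⇒ equivalent

yes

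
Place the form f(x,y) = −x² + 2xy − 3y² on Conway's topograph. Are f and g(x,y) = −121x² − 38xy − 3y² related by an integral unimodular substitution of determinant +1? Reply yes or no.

D₁ = -8, D₂ = -8
f is negative-definite; reduce −f:
−f: translate: b→0 (≡-2 mod 2), so (1,-2,3)→(1,0,2)
−f: reduced (well bottom): (1,0,2) with a≤c, −a<b≤a
flip sign back: reduced form of f is (-1,0,-2)
g is negative-definite; reduce −g:
−g: flip: (121,38,3)→(3,-38,121)
−g: translate: b→-2 (≡-38 mod 6), so (3,-38,121)→(3,-2,1)
−g: flip: (3,-2,1)→(1,2,3)
−g: translate: b→0 (≡2 mod 2), so (1,2,3)→(1,0,2)
−g: reduced (well bottom): (1,0,2) with a≤c, −a<b≤a
flip sign back: reduced form of g is (-1,0,-2)
reduced forms (-1, 0, -2) vs (-1, 0, -2) ⇒ equivalent

yes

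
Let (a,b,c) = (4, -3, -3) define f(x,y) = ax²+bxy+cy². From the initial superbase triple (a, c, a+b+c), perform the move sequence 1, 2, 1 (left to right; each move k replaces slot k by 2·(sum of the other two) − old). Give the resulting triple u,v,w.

start (4,-3,-2) = (f(1,0),f(0,1),f(1,1))
replace slot 1: 2·((-3)+(-2)) − 4 = -14 → (-14,-3,-2)
replace slot 2: 2·((-14)+(-2)) − (-3) = -29 → (-14,-29,-2)
replace slot 1: 2·((-29)+(-2)) − (-14) = -48 → (-48,-29,-2)

-48,-29,-2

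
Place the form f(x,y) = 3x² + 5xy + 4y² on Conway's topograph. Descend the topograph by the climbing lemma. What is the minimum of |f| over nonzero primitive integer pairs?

translate: b→-1 (≡5 mod 6), so (3,5,4)→(3,-1,2)
flip: (3,-1,2)→(2,1,3)
reduced (well bottom): (2,1,3) with a≤c, −a<b≤a
well minimum = a = 2

2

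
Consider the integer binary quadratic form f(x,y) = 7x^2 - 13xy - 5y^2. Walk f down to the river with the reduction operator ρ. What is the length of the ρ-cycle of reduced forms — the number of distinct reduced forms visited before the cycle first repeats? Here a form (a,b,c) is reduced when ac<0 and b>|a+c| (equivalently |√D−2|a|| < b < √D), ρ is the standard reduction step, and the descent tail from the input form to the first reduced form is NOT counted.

D = 309, ⌊√D⌋ = 17
descent: ρ → (-5,13,7)  [lands on river]
river: ρ → (7,15,-3)
river: ρ → (-3,15,7)
river: ρ → (7,13,-5)
river: ρ → (-5,17,1)
river: ρ → (1,17,-5)
ρ-cycle length = 6 (tail of 1 descent step not counted)

6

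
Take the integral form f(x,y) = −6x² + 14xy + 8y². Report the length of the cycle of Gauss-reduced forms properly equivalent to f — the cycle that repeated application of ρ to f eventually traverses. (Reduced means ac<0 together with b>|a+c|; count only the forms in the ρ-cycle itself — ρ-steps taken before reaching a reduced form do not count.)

D = 388, ⌊√D⌋ = 19
river: ρ → (8,18,-2)
river: ρ → (-2,18,8)
river: ρ → (8,14,-6)
river: ρ → (-6,10,12)
river: ρ → (12,14,-4)
river: ρ → (-4,18,4)
river: ρ → (4,14,-12)
river: ρ → (-12,10,6)
river: ρ → (6,14,-8)
river: ρ → (-8,18,2)
river: ρ → (2,18,-8)
river: ρ → (-8,14,6)
river: ρ → (6,10,-12)
river: ρ → (-12,14,4)
river: ρ → (4,18,-4)
river: ρ → (-4,14,12)
river: ρ → (12,10,-6)
river: ρ → (-6,14,8)
ρ-cycle length = 18 (tail of 0 descent steps not counted)

18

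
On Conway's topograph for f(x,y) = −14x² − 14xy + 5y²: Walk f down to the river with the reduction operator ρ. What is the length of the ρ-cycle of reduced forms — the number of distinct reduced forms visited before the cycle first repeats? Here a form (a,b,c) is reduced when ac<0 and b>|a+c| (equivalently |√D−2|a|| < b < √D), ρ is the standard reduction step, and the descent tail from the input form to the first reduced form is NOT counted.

D = 476, ⌊√D⌋ = 21
descent: ρ → (5,14,-14)  [lands on river]
river: ρ → (-14,14,5)
river: ρ → (5,16,-11)
river: ρ → (-11,6,10)
river: ρ → (10,14,-7)
river: ρ → (-7,14,10)
river: ρ → (10,6,-11)
river: ρ → (-11,16,5)
ρ-cycle length = 8 (tail of 1 descent step not counted)

8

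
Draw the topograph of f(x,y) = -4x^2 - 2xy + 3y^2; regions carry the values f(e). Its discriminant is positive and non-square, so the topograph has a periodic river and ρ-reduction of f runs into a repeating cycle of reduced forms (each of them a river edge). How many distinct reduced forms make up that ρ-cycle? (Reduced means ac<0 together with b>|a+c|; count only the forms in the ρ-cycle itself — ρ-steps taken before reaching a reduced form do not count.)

D = 52, ⌊√D⌋ = 7
descent: ρ → (3,2,-4)  [lands on river]
river: ρ → (-4,6,1)
river: ρ → (1,6,-4)
river: ρ → (-4,2,3)
river: ρ → (3,4,-3)
river: ρ → (-3,2,4)
river: ρ → (4,6,-1)
river: ρ → (-1,6,4)
river: ρ → (4,2,-3)
river: ρ → (-3,4,3)
ρ-cycle length = 10 (tail of 1 descent step not counted)

10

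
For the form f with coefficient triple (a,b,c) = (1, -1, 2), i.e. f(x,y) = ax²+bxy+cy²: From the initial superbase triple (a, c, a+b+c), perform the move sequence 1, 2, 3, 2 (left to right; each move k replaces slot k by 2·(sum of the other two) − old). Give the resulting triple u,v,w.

start (1,2,2) = (f(1,0),f(0,1),f(1,1))
replace slot 1: 2·(2+2) − 1 = 7 → (7,2,2)
replace slot 2: 2·(7+2) − 2 = 16 → (7,16,2)
replace slot 3: 2·(7+16) − 2 = 44 → (7,16,44)
replace slot 2: 2·(7+44) − 16 = 86 → (7,86,44)

7,86,44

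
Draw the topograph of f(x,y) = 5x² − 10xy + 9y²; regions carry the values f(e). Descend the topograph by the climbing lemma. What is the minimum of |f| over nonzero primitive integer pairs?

translate: b→0 (≡-10 mod 10), so (5,-10,9)→(5,0,4)
flip: (5,0,4)→(4,0,5)
reduced (well bottom): (4,0,5) with a≤c, −a<b≤a
well minimum = a = 4

4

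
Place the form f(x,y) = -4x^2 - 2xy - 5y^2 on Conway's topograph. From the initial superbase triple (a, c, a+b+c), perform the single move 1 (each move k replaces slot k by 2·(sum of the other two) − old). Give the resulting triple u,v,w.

start (-4,-5,-11) = (f(1,0),f(0,1),f(1,1))
replace slot 1: 2·((-5)+(-11)) − (-4) = -28 → (-28,-5,-11)

-28,-5,-11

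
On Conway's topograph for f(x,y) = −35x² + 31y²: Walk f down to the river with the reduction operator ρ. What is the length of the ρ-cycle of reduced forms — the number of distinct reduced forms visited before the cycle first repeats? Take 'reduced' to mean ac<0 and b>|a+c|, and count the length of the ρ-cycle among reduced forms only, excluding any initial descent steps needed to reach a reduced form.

D = 4340, ⌊√D⌋ = 65
descent: ρ → (31,62,-4)  [lands on river]
river: ρ → (-4,58,61)
river: ρ → (61,64,-1)
river: ρ → (-1,64,61)
river: ρ → (61,58,-4)
river: ρ → (-4,62,31)
ρ-cycle length = 6 (tail of 1 descent step not counted)

6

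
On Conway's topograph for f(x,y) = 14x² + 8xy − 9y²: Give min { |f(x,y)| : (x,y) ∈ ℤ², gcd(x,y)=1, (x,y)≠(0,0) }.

river: ρ → (-9,10,13)
river: ρ → (13,16,-6)
river: ρ → (-6,20,7)
river: ρ → (7,22,-3)
river: ρ → (-3,20,14)
river: ρ → (14,8,-9)
closes: descent 0, river 6
min |a| on river = 3

3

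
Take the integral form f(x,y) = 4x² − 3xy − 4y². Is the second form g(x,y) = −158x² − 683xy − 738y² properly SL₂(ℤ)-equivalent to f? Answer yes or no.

D₁ = 73, D₂ = 73
river cycle of f (length 18): (-4, 3, 4), (4, 5, -3), (-3, 7, 2), (2, 5, -6), (-6, 7, 1), (1, 7, -6), (-6, 5, 2), (2, 7, -3), (-3, 5, 4), (4, 3, -4), … (8 more)
river cycle of g (length 18): (-4, 3, 4), (4, 5, -3), (-3, 7, 2), (2, 5, -6), (-6, 7, 1), (1, 7, -6), (-6, 5, 2), (2, 7, -3), (-3, 5, 4), (4, 3, -4), … (8 more)
cycles coincide ⇒ equivalent

yes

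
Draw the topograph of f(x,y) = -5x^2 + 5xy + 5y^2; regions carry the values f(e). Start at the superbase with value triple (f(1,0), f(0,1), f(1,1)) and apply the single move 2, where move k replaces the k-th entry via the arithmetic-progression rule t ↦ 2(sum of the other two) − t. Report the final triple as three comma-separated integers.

start (-5,5,5) = (f(1,0),f(0,1),f(1,1))
replace slot 2: 2·((-5)+5) − 5 = -5 → (-5,-5,5)

-5,-5,5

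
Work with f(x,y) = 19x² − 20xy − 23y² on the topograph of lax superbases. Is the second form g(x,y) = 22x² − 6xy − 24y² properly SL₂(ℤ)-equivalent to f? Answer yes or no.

D₁ = 2148, D₂ = 2148
river cycle of f (length 20): (-23, 20, 19), (19, 18, -24), (-24, 30, 13), (13, 22, -32), (-32, 42, 3), (3, 42, -32), (-32, 22, 13), (13, 30, -24), (-24, 18, 19), (19, 20, -23), … (10 more)
river cycle of g (length 16): (-24, 6, 22), (22, 38, -8), (-8, 42, 12), (12, 30, -26), (-26, 22, 16), (16, 42, -6), (-6, 42, 16), (16, 22, -26), (-26, 30, 12), (12, 42, -8), … (6 more)
cycles differ ⇒ inequivalent

no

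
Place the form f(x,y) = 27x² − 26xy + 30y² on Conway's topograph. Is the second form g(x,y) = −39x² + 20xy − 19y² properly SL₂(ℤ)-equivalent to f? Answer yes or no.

D₁ = -2564, D₂ = -2564
f: reduced (well bottom): (27,-26,30) with a≤c, −a<b≤a
g is negative-definite; reduce −g:
−g: flip: (39,-20,19)→(19,20,39)
−g: translate: b→-18 (≡20 mod 38), so (19,20,39)→(19,-18,38)
−g: reduced (well bottom): (19,-18,38) with a≤c, −a<b≤a
flip sign back: reduced form of g is (-19,18,-38)
reduced forms (27, -26, 30) vs (-19, 18, -38) ⇒ inequivalent

no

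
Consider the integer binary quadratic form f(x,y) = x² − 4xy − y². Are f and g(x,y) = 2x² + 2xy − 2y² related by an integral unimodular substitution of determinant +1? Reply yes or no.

D₁ = 20, D₂ = 20
river cycle of f (length 2): (-1, 4, 1), (1, 4, -1)
river cycle of g (length 2): (-2, 2, 2), (2, 2, -2)
cycles differ ⇒ inequivalent

no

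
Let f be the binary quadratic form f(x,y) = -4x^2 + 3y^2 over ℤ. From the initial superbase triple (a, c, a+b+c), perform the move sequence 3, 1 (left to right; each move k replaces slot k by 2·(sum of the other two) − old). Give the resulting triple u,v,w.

start (-4,3,-1) = (f(1,0),f(0,1),f(1,1))
replace slot 3: 2·((-4)+3) − (-1) = -1 → (-4,3,-1)
replace slot 1: 2·(3+(-1)) − (-4) = 8 → (8,3,-1)

8,3,-1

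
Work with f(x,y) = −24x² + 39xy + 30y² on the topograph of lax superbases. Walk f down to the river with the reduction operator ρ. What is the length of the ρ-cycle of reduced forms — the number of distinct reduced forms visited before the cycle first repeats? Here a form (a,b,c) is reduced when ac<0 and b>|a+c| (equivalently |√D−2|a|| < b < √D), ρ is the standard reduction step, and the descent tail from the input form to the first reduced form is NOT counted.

D = 4401, ⌊√D⌋ = 66
river: ρ → (30,21,-33)
river: ρ → (-33,45,18)
river: ρ → (18,63,-6)
river: ρ → (-6,57,48)
river: ρ → (48,39,-15)
river: ρ → (-15,51,30)
river: ρ → (30,9,-36)
river: ρ → (-36,63,3)
river: ρ → (3,63,-36)
river: ρ → (-36,9,30)
river: ρ → (30,51,-15)
river: ρ → (-15,39,48)
river: ρ → (48,57,-6)
river: ρ → (-6,63,18)
river: ρ → (18,45,-33)
river: ρ → (-33,21,30)
river: ρ → (30,39,-24)
river: ρ → (-24,57,12)
river: ρ → (12,63,-9)
river: ρ → (-9,63,12)
river: ρ → (12,57,-24)
river: ρ → (-24,39,30)
ρ-cycle length = 22 (tail of 0 descent steps not counted)

22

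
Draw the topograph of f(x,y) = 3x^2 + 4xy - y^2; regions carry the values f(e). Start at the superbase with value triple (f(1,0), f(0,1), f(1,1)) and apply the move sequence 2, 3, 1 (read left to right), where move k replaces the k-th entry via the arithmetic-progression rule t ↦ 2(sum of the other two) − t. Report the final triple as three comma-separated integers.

start (3,-1,6) = (f(1,0),f(0,1),f(1,1))
replace slot 2: 2·(3+6) − (-1) = 19 → (3,19,6)
replace slot 3: 2·(3+19) − 6 = 38 → (3,19,38)
replace slot 1: 2·(19+38) − 3 = 111 → (111,19,38)

111,19,38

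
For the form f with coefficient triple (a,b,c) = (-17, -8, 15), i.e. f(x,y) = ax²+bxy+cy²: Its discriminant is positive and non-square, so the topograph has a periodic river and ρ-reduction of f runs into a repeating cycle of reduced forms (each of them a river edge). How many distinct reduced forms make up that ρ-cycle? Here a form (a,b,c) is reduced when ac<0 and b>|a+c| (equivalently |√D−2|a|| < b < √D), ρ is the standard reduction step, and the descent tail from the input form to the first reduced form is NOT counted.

D = 1084, ⌊√D⌋ = 32
descent: ρ → (15,8,-17)  [lands on river]
river: ρ → (-17,26,6)
river: ρ → (6,22,-25)
river: ρ → (-25,28,3)
river: ρ → (3,32,-5)
river: ρ → (-5,28,15)
river: ρ → (15,32,-1)
river: ρ → (-1,32,15)
river: ρ → (15,28,-5)
river: ρ → (-5,32,3)
river: ρ → (3,28,-25)
river: ρ → (-25,22,6)
river: ρ → (6,26,-17)
river: ρ → (-17,8,15)
river: ρ → (15,22,-10)
river: ρ → (-10,18,19)
river: ρ → (19,20,-9)
river: ρ → (-9,16,23)
river: ρ → (23,30,-2)
river: ρ → (-2,30,23)
river: ρ → (23,16,-9)
river: ρ → (-9,20,19)
river: ρ → (19,18,-10)
river: ρ → (-10,22,15)
ρ-cycle length = 24 (tail of 1 descent step not counted)

24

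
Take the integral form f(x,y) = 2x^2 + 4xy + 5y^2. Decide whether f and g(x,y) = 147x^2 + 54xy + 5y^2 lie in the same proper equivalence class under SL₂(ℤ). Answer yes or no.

D₁ = -24, D₂ = -24
f: translate: b→0 (≡4 mod 4), so (2,4,5)→(2,0,3)
f: reduced (well bottom): (2,0,3) with a≤c, −a<b≤a
g: flip: (147,54,5)→(5,-54,147)
g: translate: b→-4 (≡-54 mod 10), so (5,-54,147)→(5,-4,2)
g: flip: (5,-4,2)→(2,4,5)
g: translate: b→0 (≡4 mod 4), so (2,4,5)→(2,0,3)
g: reduced (well bottom): (2,0,3) with a≤c, −a<b≤a
reduced forms (2, 0, 3) vs (2, 0, 3) ⇒ equivalent

yes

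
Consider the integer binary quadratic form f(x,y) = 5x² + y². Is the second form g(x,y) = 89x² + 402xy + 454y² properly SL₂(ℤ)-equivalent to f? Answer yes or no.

D₁ = -20, D₂ = -20
f: flip: (5,0,1)→(1,0,5)
f: reduced (well bottom): (1,0,5) with a≤c, −a<b≤a
g: translate: b→46 (≡402 mod 178), so (89,402,454)→(89,46,6)
g: flip: (89,46,6)→(6,-46,89)
g: translate: b→2 (≡-46 mod 12), so (6,-46,89)→(6,2,1)
g: flip: (6,2,1)→(1,-2,6)
g: translate: b→0 (≡-2 mod 2), so (1,-2,6)→(1,0,5)
g: reduced (well bottom): (1,0,5) with a≤c, −a<b≤a
reduced forms (1, 0, 5) vs (1, 0, 5) ⇒ equivalent

yes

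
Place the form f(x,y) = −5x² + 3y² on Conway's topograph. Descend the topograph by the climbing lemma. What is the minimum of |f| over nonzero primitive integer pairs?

descent: ρ → (3,6,-2)  [lands on river]
river: ρ → (-2,6,3)
closes: descent 1, river 2
min |a| on river = 2

2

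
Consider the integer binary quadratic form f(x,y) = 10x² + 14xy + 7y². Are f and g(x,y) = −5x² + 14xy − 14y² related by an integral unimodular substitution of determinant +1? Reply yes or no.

D₁ = -84, D₂ = -84
f: translate: b→-6 (≡14 mod 20), so (10,14,7)→(10,-6,3)
f: flip: (10,-6,3)→(3,6,10)
f: translate: b→0 (≡6 mod 6), so (3,6,10)→(3,0,7)
f: reduced (well bottom): (3,0,7) with a≤c, −a<b≤a
g is negative-definite; reduce −g:
−g: translate: b→-4 (≡-14 mod 10), so (5,-14,14)→(5,-4,5)
−g: flip: (5,-4,5)→(5,4,5)
−g: reduced (well bottom): (5,4,5) with a≤c, −a<b≤a
flip sign back: reduced form of g is (-5,-4,-5)
reduced forms (3, 0, 7) vs (-5, -4, -5) ⇒ inequivalent

no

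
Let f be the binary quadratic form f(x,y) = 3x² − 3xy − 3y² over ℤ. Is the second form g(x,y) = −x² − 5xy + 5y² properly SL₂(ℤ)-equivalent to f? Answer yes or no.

D₁ = 45, D₂ = 45
river cycle of f (length 2): (-3, 3, 3), (3, 3, -3)
river cycle of g (length 2): (5, 5, -1), (-1, 5, 5)
cycles differ ⇒ inequivalent

no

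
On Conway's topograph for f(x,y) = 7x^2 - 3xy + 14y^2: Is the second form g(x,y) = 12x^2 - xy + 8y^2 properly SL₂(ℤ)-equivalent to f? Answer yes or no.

D₁ = -383, D₂ = -383
f: reduced (well bottom): (7,-3,14) with a≤c, −a<b≤a
g: flip: (12,-1,8)→(8,1,12)
g: reduced (well bottom): (8,1,12) with a≤c, −a<b≤a
reduced forms (7, -3, 14) vs (8, 1, 12) ⇒ inequivalent

no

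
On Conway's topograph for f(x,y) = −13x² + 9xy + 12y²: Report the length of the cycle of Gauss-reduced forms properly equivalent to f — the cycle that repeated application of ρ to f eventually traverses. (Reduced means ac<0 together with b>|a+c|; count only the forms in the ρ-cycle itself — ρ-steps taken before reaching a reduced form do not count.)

D = 705, ⌊√D⌋ = 26
river: ρ → (12,15,-10)
river: ρ → (-10,25,2)
river: ρ → (2,23,-22)
river: ρ → (-22,21,3)
river: ρ → (3,21,-22)
river: ρ → (-22,23,2)
river: ρ → (2,25,-10)
river: ρ → (-10,15,12)
river: ρ → (12,9,-13)
river: ρ → (-13,17,8)
river: ρ → (8,15,-15)
river: ρ → (-15,15,8)
river: ρ → (8,17,-13)
river: ρ → (-13,9,12)
ρ-cycle length = 14 (tail of 0 descent steps not counted)

14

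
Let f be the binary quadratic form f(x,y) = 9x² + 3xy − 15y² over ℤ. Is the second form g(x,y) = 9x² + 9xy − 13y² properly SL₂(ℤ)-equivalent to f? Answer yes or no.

D₁ = 549, D₂ = 549
river cycle of f (length 6): (9, 21, -3), (-3, 21, 9), (9, 15, -9), (-9, 21, 3), (3, 21, -9), (-9, 15, 9)
river cycle of g (length 6): (-13, 17, 5), (5, 23, -1), (-1, 23, 5), (5, 17, -13), (-13, 9, 9), (9, 9, -13)
cycles differ ⇒ inequivalent

no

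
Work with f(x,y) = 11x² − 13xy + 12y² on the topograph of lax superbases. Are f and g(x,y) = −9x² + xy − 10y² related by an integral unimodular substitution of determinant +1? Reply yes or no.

D₁ = -359, D₂ = -359
f: translate: b→9 (≡-13 mod 22), so (11,-13,12)→(11,9,10)
f: flip: (11,9,10)→(10,-9,11)
f: reduced (well bottom): (10,-9,11) with a≤c, −a<b≤a
g is negative-definite; reduce −g:
−g: reduced (well bottom): (9,-1,10) with a≤c, −a<b≤a
flip sign back: reduced form of g is (-9,1,-10)
reduced forms (10, -9, 11) vs (-9, 1, -10) ⇒ inequivalent

no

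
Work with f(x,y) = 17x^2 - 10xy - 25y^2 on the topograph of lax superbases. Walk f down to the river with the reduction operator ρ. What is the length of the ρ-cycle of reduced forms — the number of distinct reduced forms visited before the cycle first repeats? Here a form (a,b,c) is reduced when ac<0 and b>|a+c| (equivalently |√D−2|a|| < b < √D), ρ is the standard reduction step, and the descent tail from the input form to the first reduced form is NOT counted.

D = 1800, ⌊√D⌋ = 42
descent: ρ → (-25,10,17)  [lands on river]
river: ρ → (17,24,-18)
river: ρ → (-18,12,23)
river: ρ → (23,34,-7)
river: ρ → (-7,36,18)
river: ρ → (18,36,-7)
river: ρ → (-7,34,23)
river: ρ → (23,12,-18)
river: ρ → (-18,24,17)
river: ρ → (17,10,-25)
river: ρ → (-25,40,2)
river: ρ → (2,40,-25)
ρ-cycle length = 12 (tail of 1 descent step not counted)

12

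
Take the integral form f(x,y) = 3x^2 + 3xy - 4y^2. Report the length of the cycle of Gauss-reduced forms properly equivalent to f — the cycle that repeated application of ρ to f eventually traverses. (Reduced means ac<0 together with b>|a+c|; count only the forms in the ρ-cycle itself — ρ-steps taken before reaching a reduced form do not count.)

D = 57, ⌊√D⌋ = 7
river: ρ → (-4,5,2)
river: ρ → (2,7,-1)
river: ρ → (-1,7,2)
river: ρ → (2,5,-4)
river: ρ → (-4,3,3)
river: ρ → (3,3,-4)
ρ-cycle length = 6 (tail of 0 descent steps not counted)

6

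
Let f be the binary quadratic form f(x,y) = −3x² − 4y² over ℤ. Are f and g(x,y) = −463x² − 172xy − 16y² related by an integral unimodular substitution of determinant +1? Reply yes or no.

D₁ = -48, D₂ = -48
f is negative-definite; reduce −f:
−f: reduced (well bottom): (3,0,4) with a≤c, −a<b≤a
flip sign back: reduced form of f is (-3,0,-4)
g is negative-definite; reduce −g:
−g: flip: (463,172,16)→(16,-172,463)
−g: translate: b→-12 (≡-172 mod 32), so (16,-172,463)→(16,-12,3)
−g: flip: (16,-12,3)→(3,12,16)
−g: translate: b→0 (≡12 mod 6), so (3,12,16)→(3,0,4)
−g: reduced (well bottom): (3,0,4) with a≤c, −a<b≤a
flip sign back: reduced form of g is (-3,0,-4)
reduced forms (-3, 0, -4) vs (-3, 0, -4) ⇒ equivalent

yes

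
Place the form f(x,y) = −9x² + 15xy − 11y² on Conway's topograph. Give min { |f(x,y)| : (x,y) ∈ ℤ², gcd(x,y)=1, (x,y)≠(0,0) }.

translate: b→3 (≡-15 mod 18), so (9,-15,11)→(9,3,5)
flip: (9,3,5)→(5,-3,9)
reduced (well bottom): (5,-3,9) with a≤c, −a<b≤a
well minimum |f| = |-5| = 5 (negative-definite)

5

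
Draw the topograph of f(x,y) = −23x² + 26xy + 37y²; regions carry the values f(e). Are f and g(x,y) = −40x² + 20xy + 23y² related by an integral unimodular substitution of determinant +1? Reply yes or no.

D₁ = 4080, D₂ = 4080
river cycle of f (length 8): (37, 48, -12), (-12, 48, 37), (37, 26, -23), (-23, 20, 40), (40, 60, -3), (-3, 60, 40), (40, 20, -23), (-23, 26, 37)
river cycle of g (length 8): (23, 26, -37), (-37, 48, 12), (12, 48, -37), (-37, 26, 23), (23, 20, -40), (-40, 60, 3), (3, 60, -40), (-40, 20, 23)
cycles differ ⇒ inequivalent

no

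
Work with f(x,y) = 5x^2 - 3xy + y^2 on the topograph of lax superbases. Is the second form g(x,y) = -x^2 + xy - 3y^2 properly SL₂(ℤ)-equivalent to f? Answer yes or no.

D₁ = -11, D₂ = -11
f: flip: (5,-3,1)→(1,3,5)
f: translate: b→1 (≡3 mod 2), so (1,3,5)→(1,1,3)
f: reduced (well bottom): (1,1,3) with a≤c, −a<b≤a
g is negative-definite; reduce −g:
−g: translate: b→1 (≡-1 mod 2), so (1,-1,3)→(1,1,3)
−g: reduced (well bottom): (1,1,3) with a≤c, −a<b≤a
flip sign back: reduced form of g is (-1,-1,-3)
reduced forms (1, 1, 3) vs (-1, -1, -3) ⇒ inequivalent

no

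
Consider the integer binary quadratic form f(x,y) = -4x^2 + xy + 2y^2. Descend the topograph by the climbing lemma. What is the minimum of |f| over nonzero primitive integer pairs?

descent: ρ → (2,3,-3)  [lands on river]
river: ρ → (-3,3,2)
river: ρ → (2,5,-1)
river: ρ → (-1,5,2)
closes: descent 1, river 4
min |a| on river = 1

1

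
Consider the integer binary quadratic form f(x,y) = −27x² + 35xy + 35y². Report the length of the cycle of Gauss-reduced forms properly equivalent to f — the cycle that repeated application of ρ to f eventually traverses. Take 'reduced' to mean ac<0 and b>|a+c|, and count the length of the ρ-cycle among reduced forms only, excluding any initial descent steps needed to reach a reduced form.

D = 5005, ⌊√D⌋ = 70
river: ρ → (35,35,-27)
river: ρ → (-27,19,43)
river: ρ → (43,67,-3)
river: ρ → (-3,65,65)
river: ρ → (65,65,-3)
river: ρ → (-3,67,43)
river: ρ → (43,19,-27)
river: ρ → (-27,35,35)
ρ-cycle length = 8 (tail of 0 descent steps not counted)

8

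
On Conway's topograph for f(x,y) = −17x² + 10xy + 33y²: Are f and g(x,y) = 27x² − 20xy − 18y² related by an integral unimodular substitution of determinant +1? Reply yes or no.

D₁ = 2344, D₂ = 2344
river cycle of f (length 46): (-17, 44, 6), (6, 40, -31), (-31, 22, 15), (15, 38, -15), (-15, 22, 31), (31, 40, -6), (-6, 44, 17), (17, 24, -26), (-26, 28, 15), (15, 32, -22), … (36 more)
river cycle of g (length 42): (-18, 20, 27), (27, 34, -11), (-11, 32, 30), (30, 28, -13), (-13, 24, 34), (34, 44, -3), (-3, 46, 19), (19, 30, -19), (-19, 46, 3), (3, 44, -34), … (32 more)
cycles differ ⇒ inequivalent

no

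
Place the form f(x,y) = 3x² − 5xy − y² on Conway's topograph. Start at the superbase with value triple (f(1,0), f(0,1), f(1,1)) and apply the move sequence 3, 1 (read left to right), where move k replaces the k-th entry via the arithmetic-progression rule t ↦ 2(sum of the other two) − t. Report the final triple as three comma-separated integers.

start (3,-1,-3) = (f(1,0),f(0,1),f(1,1))
replace slot 3: 2·(3+(-1)) − (-3) = 7 → (3,-1,7)
replace slot 1: 2·((-1)+7) − 3 = 9 → (9,-1,7)

9,-1,7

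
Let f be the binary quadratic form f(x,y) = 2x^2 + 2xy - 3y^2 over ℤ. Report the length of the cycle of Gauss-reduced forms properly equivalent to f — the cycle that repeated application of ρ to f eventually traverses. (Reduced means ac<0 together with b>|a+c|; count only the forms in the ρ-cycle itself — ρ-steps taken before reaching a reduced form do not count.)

D = 28, ⌊√D⌋ = 5
river: ρ → (-3,4,1)
river: ρ → (1,4,-3)
river: ρ → (-3,2,2)
river: ρ → (2,2,-3)
ρ-cycle length = 4 (tail of 0 descent steps not counted)

4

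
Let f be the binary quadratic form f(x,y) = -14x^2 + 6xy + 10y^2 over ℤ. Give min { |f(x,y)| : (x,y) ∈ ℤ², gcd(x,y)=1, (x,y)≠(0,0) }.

river: ρ → (10,14,-10)
river: ρ → (-10,6,14)
river: ρ → (14,22,-2)
river: ρ → (-2,22,14)
river: ρ → (14,6,-10)
river: ρ → (-10,14,10)
river: ρ → (10,6,-14)
river: ρ → (-14,22,2)
river: ρ → (2,22,-14)
river: ρ → (-14,6,10)
closes: descent 0, river 10
min |a| on river = 2

2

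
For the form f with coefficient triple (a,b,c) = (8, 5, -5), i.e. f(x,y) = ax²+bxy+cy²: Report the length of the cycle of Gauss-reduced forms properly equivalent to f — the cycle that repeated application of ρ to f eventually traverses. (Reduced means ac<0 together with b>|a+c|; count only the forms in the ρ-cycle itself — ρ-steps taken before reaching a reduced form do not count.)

D = 185, ⌊√D⌋ = 13
river: ρ → (-5,5,8)
river: ρ → (8,11,-2)
river: ρ → (-2,13,2)
river: ρ → (2,11,-8)
river: ρ → (-8,5,5)
river: ρ → (5,5,-8)
river: ρ → (-8,11,2)
river: ρ → (2,13,-2)
river: ρ → (-2,11,8)
river: ρ → (8,5,-5)
ρ-cycle length = 10 (tail of 0 descent steps not counted)

10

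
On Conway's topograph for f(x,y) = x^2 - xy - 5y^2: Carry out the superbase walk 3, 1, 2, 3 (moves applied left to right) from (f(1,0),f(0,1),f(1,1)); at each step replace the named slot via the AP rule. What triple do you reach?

start (1,-5,-5) = (f(1,0),f(0,1),f(1,1))
replace slot 3: 2·(1+(-5)) − (-5) = -3 → (1,-5,-3)
replace slot 1: 2·((-5)+(-3)) − 1 = -17 → (-17,-5,-3)
replace slot 2: 2·((-17)+(-3)) − (-5) = -35 → (-17,-35,-3)
replace slot 3: 2·((-17)+(-35)) − (-3) = -101 → (-17,-35,-101)

-17,-35,-101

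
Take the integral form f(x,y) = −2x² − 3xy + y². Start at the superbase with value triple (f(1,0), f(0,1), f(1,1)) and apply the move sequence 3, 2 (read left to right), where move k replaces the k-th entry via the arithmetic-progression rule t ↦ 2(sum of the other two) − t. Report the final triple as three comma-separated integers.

start (-2,1,-4) = (f(1,0),f(0,1),f(1,1))
replace slot 3: 2·((-2)+1) − (-4) = 2 → (-2,1,2)
replace slot 2: 2·((-2)+2) − 1 = -1 → (-2,-1,2)

-2,-1,2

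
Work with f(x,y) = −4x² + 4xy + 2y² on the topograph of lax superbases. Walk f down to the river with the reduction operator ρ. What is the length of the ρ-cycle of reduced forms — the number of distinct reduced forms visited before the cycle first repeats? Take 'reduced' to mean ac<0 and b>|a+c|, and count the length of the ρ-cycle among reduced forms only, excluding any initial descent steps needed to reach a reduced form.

D = 48, ⌊√D⌋ = 6
river: ρ → (2,4,-4)
river: ρ → (-4,4,2)
ρ-cycle length = 2 (tail of 0 descent steps not counted)

2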